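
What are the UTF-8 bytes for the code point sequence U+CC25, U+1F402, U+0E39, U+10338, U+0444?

U+CC25: 3-byte form → EC B0 A5.
U+1F402: 4-byte form → F0 9F 90 82.
U+0E39: 3-byte form → E0 B8 B9.
U+10338: 4-byte form → F0 90 8C B8.
U+0444: 2-byte form → D1 84.
Concatenated (16 bytes): EC B0 A5 F0 9F 90 82 E0 B8 B9 F0 90 8C B8 D1 84.

EC B0 A5 F0 9F 90 82 E0 B8 B9 F0 90 8C B8 D1 84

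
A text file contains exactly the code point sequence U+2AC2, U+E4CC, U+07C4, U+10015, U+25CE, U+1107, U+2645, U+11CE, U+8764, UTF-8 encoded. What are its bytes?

U+2AC2: 3-byte form → E2 AB 82.
U+E4CC: 3-byte form → EE 93 8C.
U+07C4: 2-byte form → DF 84.
U+10015: 4-byte form → F0 90 80 95.
U+25CE: 3-byte form → E2 97 8E.
U+1107: 3-byte form → E1 84 87.
U+2645: 3-byte form → E2 99 85.
U+11CE: 3-byte form → E1 87 8E.
U+8764: 3-byte form → E8 9D A4.
Concatenated (27 bytes): E2 AB 82 EE 93 8C DF 84 F0 90 80 95 E2 97 8E E1 84 87 E2 99 85 E1 87 8E E8 9D A4.

E2 AB 82 EE 93 8C DF 84 F0 90 80 95 E2 97 8E E1 84 87 E2 99 85 E1 87 8E E8 9D A4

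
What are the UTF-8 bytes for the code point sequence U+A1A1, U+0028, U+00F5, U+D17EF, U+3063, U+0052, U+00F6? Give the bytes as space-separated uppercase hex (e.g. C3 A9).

U+A1A1: 3-byte form → EA 86 A1.
U+0028: 1-byte form → 28.
U+00F5: 2-byte form → C3 B5.
U+D17EF: 4-byte form → F3 91 9F AF.
U+3063: 3-byte form → E3 81 A3.
U+0052: 1-byte form → 52.
U+00F6: 2-byte form → C3 B6.
Concatenated (16 bytes): EA 86 A1 28 C3 B5 F3 91 9F AF E3 81 A3 52 C3 B6.

EA 86 A1 28 C3 B5 F3 91 9F AF E3 81 A3 52 C3 B6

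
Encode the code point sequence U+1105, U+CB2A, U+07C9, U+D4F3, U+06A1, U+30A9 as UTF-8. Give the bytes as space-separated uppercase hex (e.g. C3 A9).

E1 84 85 EC AC AA DF 89 ED 93 B3 DA A1 E3 82 A9

U+1105: 3-byte form → E1 84 85.
U+CB2A: 3-byte form → EC AC AA.
U+07C9: 2-byte form → DF 89.
U+D4F3: 3-byte form → ED 93 B3.
U+06A1: 2-byte form → DA A1.
U+30A9: 3-byte form → E3 82 A9.
Concatenated (16 bytes): E1 84 85 EC AC AA DF 89 ED 93 B3 DA A1 E3 82 A9.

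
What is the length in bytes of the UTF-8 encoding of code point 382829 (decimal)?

U+5D76D = 0x5D76D. UTF-8 uses 1 byte below 0x80, 2 below 0x800, 3 below 0x10000, 4 up to 0x10FFFF. 0x5D76D is in U+10000–U+10FFFF → 4 bytes.

4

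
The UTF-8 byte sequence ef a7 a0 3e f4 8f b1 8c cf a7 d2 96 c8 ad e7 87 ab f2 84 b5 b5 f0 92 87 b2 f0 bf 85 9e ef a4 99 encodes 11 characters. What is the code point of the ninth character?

U+121F2

Offset 0: leading byte 0xEF = 11101111 → 3-byte char #1 = EF A7 A0.
Offset 3: leading byte 0x3E = 00111110 → 1-byte char #2 = 3E.
Offset 4: leading byte 0xF4 = 11110100 → 4-byte char #3 = F4 8F B1 8C.
Offset 8: leading byte 0xCF = 11001111 → 2-byte char #4 = CF A7.
Offset 10: leading byte 0xD2 = 11010010 → 2-byte char #5 = D2 96.
Offset 12: leading byte 0xC8 = 11001000 → 2-byte char #6 = C8 AD.
Offset 14: leading byte 0xE7 = 11100111 → 3-byte char #7 = E7 87 AB.
Offset 17: leading byte 0xF2 = 11110010 → 4-byte char #8 = F2 84 B5 B5.
Offset 21: leading byte 0xF0 = 11110000 → 4-byte char #9 = F0 92 87 B2.
Leading byte 0xF0 = 11110000 matches 11110xxx → 4-byte sequence.
Byte 1: 0xF0 = 11110000, payload 000 (3 bits).
Byte 2: 0x92 = 10010010 (10xxxxxx ✓), payload 010010.
Byte 3: 0x87 = 10000111 (10xxxxxx ✓), payload 000111.
Byte 4: 0xB2 = 10110010 (10xxxxxx ✓), payload 110010.
Concatenate: 000010010000111110010 = 0x121F2 (21 bits → U+121F2).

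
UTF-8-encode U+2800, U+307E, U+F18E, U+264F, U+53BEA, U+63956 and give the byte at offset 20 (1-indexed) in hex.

0x96

1-indexed offset 20 is 0-indexed offset 19.
U+2800 → 3-byte form E2 A0 80 at offsets 0–2.
U+307E → 3-byte form E3 81 BE at offsets 3–5.
U+F18E → 3-byte form EF 86 8E at offsets 6–8.
U+264F → 3-byte form E2 99 8F at offsets 9–11.
U+53BEA → 4-byte form F1 93 AF AA at offsets 12–15.
U+63956 → 4-byte form F1 A3 A5 96 at offsets 16–19.
Offset 19 falls in char 6's range; it's byte 4 of F1 A3 A5 96 = 0x96.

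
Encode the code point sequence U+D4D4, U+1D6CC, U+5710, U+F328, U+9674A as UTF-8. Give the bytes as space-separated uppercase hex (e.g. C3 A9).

U+D4D4: 3-byte form → ED 93 94.
U+1D6CC: 4-byte form → F0 9D 9B 8C.
U+5710: 3-byte form → E5 9C 90.
U+F328: 3-byte form → EF 8C A8.
U+9674A: 4-byte form → F2 96 9D 8A.
Concatenated (17 bytes): ED 93 94 F0 9D 9B 8C E5 9C 90 EF 8C A8 F2 96 9D 8A.

ED 93 94 F0 9D 9B 8C E5 9C 90 EF 8C A8 F2 96 9D 8A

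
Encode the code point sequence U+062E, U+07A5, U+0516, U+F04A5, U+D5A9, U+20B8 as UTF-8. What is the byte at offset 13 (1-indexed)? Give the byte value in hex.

1-indexed offset 13 is 0-indexed offset 12.
U+062E → 2-byte form D8 AE at offsets 0–1.
U+07A5 → 2-byte form DE A5 at offsets 2–3.
U+0516 → 2-byte form D4 96 at offsets 4–5.
U+F04A5 → 4-byte form F3 B0 92 A5 at offsets 6–9.
U+D5A9 → 3-byte form ED 96 A9 at offsets 10–12.
Offset 12 falls in char 5's range; it's byte 3 of ED 96 A9 = 0xA9.

0xA9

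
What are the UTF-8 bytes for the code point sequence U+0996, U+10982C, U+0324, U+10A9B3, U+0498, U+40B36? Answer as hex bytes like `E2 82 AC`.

U+0996: 3-byte form → E0 A6 96.
U+10982C: 4-byte form → F4 89 A0 AC.
U+0324: 2-byte form → CC A4.
U+10A9B3: 4-byte form → F4 8A A6 B3.
U+0498: 2-byte form → D2 98.
U+40B36: 4-byte form → F1 80 AC B6.
Concatenated (19 bytes): E0 A6 96 F4 89 A0 AC CC A4 F4 8A A6 B3 D2 98 F1 80 AC B6.

E0 A6 96 F4 89 A0 AC CC A4 F4 8A A6 B3 D2 98 F1 80 AC B6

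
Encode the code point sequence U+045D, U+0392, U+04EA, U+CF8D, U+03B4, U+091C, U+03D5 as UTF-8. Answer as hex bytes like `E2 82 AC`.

D1 9D CE 92 D3 AA EC BE 8D CE B4 E0 A4 9C CF 95

U+045D: 2-byte form → D1 9D.
U+0392: 2-byte form → CE 92.
U+04EA: 2-byte form → D3 AA.
U+CF8D: 3-byte form → EC BE 8D.
U+03B4: 2-byte form → CE B4.
U+091C: 3-byte form → E0 A4 9C.
U+03D5: 2-byte form → CF 95.
Concatenated (16 bytes): D1 9D CE 92 D3 AA EC BE 8D CE B4 E0 A4 9C CF 95.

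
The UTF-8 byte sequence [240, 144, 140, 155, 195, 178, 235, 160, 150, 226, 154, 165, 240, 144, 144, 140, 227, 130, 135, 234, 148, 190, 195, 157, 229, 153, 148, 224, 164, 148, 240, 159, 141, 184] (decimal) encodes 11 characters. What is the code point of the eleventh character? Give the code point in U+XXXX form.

Offset 0: leading byte 0xF0 = 11110000 → 4-byte char #1 = F0 90 8C 9B.
Offset 4: leading byte 0xC3 = 11000011 → 2-byte char #2 = C3 B2.
Offset 6: leading byte 0xEB = 11101011 → 3-byte char #3 = EB A0 96.
Offset 9: leading byte 0xE2 = 11100010 → 3-byte char #4 = E2 9A A5.
Offset 12: leading byte 0xF0 = 11110000 → 4-byte char #5 = F0 90 90 8C.
Offset 16: leading byte 0xE3 = 11100011 → 3-byte char #6 = E3 82 87.
Offset 19: leading byte 0xEA = 11101010 → 3-byte char #7 = EA 94 BE.
Offset 22: leading byte 0xC3 = 11000011 → 2-byte char #8 = C3 9D.
Offset 24: leading byte 0xE5 = 11100101 → 3-byte char #9 = E5 99 94.
Offset 27: leading byte 0xE0 = 11100000 → 3-byte char #10 = E0 A4 94.
Offset 30: leading byte 0xF0 = 11110000 → 4-byte char #11 = F0 9F 8D B8.
Leading byte 0xF0 = 11110000 matches 11110xxx → 4-byte sequence.
Byte 1: 0xF0 = 11110000, payload 000 (3 bits).
Byte 2: 0x9F = 10011111 (10xxxxxx ✓), payload 011111.
Byte 3: 0x8D = 10001101 (10xxxxxx ✓), payload 001101.
Byte 4: 0xB8 = 10111000 (10xxxxxx ✓), payload 111000.
Concatenate: 000011111001101111000 = 0x1F378 (21 bits → U+1F378).

U+1F378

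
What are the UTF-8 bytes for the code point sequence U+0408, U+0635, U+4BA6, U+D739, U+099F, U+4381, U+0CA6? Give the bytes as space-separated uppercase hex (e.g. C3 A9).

D0 88 D8 B5 E4 AE A6 ED 9C B9 E0 A6 9F E4 8E 81 E0 B2 A6

U+0408: 2-byte form → D0 88.
U+0635: 2-byte form → D8 B5.
U+4BA6: 3-byte form → E4 AE A6.
U+D739: 3-byte form → ED 9C B9.
U+099F: 3-byte form → E0 A6 9F.
U+4381: 3-byte form → E4 8E 81.
U+0CA6: 3-byte form → E0 B2 A6.
Concatenated (19 bytes): D0 88 D8 B5 E4 AE A6 ED 9C B9 E0 A6 9F E4 8E 81 E0 B2 A6.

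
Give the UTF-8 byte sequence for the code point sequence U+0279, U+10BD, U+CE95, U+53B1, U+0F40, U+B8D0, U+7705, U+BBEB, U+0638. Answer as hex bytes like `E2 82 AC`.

C9 B9 E1 82 BD EC BA 95 E5 8E B1 E0 BD 80 EB A3 90 E7 9C 85 EB AF AB D8 B8

U+0279: 2-byte form → C9 B9.
U+10BD: 3-byte form → E1 82 BD.
U+CE95: 3-byte form → EC BA 95.
U+53B1: 3-byte form → E5 8E B1.
U+0F40: 3-byte form → E0 BD 80.
U+B8D0: 3-byte form → EB A3 90.
U+7705: 3-byte form → E7 9C 85.
U+BBEB: 3-byte form → EB AF AB.
U+0638: 2-byte form → D8 B8.
Concatenated (25 bytes): C9 B9 E1 82 BD EC BA 95 E5 8E B1 E0 BD 80 EB A3 90 E7 9C 85 EB AF AB D8 B8.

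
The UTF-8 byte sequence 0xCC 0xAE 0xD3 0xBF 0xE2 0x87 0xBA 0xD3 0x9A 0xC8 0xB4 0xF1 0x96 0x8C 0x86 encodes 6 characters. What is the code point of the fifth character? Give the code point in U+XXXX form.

U+0234

Offset 0: leading byte 0xCC = 11001100 → 2-byte char #1 = CC AE.
Offset 2: leading byte 0xD3 = 11010011 → 2-byte char #2 = D3 BF.
Offset 4: leading byte 0xE2 = 11100010 → 3-byte char #3 = E2 87 BA.
Offset 7: leading byte 0xD3 = 11010011 → 2-byte char #4 = D3 9A.
Offset 9: leading byte 0xC8 = 11001000 → 2-byte char #5 = C8 B4.
Leading byte 0xC8 = 11001000 matches 110xxxxx → 2-byte sequence.
Byte 1: 0xC8 = 11001000, payload 01000 (5 bits).
Byte 2: 0xB4 = 10110100 (10xxxxxx ✓), payload 110100.
Concatenate: 01000110100 = 0x234 (11 bits → U+0234).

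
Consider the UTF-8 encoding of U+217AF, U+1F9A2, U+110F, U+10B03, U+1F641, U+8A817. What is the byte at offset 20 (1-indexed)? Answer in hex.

0xF2

1-indexed offset 20 is 0-indexed offset 19.
U+217AF → 4-byte form F0 A1 9E AF at offsets 0–3.
U+1F9A2 → 4-byte form F0 9F A6 A2 at offsets 4–7.
U+110F → 3-byte form E1 84 8F at offsets 8–10.
U+10B03 → 4-byte form F0 90 AC 83 at offsets 11–14.
U+1F641 → 4-byte form F0 9F 99 81 at offsets 15–18.
U+8A817 → 4-byte form F2 8A A0 97 at offsets 19–22.
Offset 19 falls in char 6's range; it's byte 1 of F2 8A A0 97 = 0xF2.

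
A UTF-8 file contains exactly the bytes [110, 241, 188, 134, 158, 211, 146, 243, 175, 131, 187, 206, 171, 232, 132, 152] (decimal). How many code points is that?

Byte at offset 0: 0x6E = 01101110 → 1-byte char (#1). Advance 1.
Byte at offset 1: 0xF1 = 11110001 → 4-byte char (#2). Advance 4.
Byte at offset 5: 0xD3 = 11010011 → 2-byte char (#3). Advance 2.
Byte at offset 7: 0xF3 = 11110011 → 4-byte char (#4). Advance 4.
Byte at offset 11: 0xCE = 11001110 → 2-byte char (#5). Advance 2.
Byte at offset 13: 0xE8 = 11101000 → 3-byte char (#6). Advance 3.
Reached end at offset 16 after 6 code points.

6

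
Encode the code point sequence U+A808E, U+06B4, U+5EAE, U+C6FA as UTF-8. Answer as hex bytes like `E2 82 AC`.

F2 A8 82 8E DA B4 E5 BA AE EC 9B BA

U+A808E: 4-byte form → F2 A8 82 8E.
U+06B4: 2-byte form → DA B4.
U+5EAE: 3-byte form → E5 BA AE.
U+C6FA: 3-byte form → EC 9B BA.
Concatenated (12 bytes): F2 A8 82 8E DA B4 E5 BA AE EC 9B BA.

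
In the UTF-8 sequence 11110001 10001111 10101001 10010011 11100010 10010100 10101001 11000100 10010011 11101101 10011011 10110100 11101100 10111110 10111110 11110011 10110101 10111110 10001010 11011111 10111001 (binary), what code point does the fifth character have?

U+CFBE

Offset 0: leading byte 0xF1 = 11110001 → 4-byte char #1 = F1 8F A9 93.
Offset 4: leading byte 0xE2 = 11100010 → 3-byte char #2 = E2 94 A9.
Offset 7: leading byte 0xC4 = 11000100 → 2-byte char #3 = C4 93.
Offset 9: leading byte 0xED = 11101101 → 3-byte char #4 = ED 9B B4.
Offset 12: leading byte 0xEC = 11101100 → 3-byte char #5 = EC BE BE.
Leading byte 0xEC = 11101100 matches 1110xxxx → 3-byte sequence.
Byte 1: 0xEC = 11101100, payload 1100 (4 bits).
Byte 2: 0xBE = 10111110 (10xxxxxx ✓), payload 111110.
Byte 3: 0xBE = 10111110 (10xxxxxx ✓), payload 111110.
Concatenate: 1100111110111110 = 0xCFBE (16 bits → U+CFBE).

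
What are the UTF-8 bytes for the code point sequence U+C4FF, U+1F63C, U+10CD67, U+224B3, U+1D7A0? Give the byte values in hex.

EC 93 BF F0 9F 98 BC F4 8C B5 A7 F0 A2 92 B3 F0 9D 9E A0

U+C4FF: 3-byte form → EC 93 BF.
U+1F63C: 4-byte form → F0 9F 98 BC.
U+10CD67: 4-byte form → F4 8C B5 A7.
U+224B3: 4-byte form → F0 A2 92 B3.
U+1D7A0: 4-byte form → F0 9D 9E A0.
Concatenated (19 bytes): EC 93 BF F0 9F 98 BC F4 8C B5 A7 F0 A2 92 B3 F0 9D 9E A0.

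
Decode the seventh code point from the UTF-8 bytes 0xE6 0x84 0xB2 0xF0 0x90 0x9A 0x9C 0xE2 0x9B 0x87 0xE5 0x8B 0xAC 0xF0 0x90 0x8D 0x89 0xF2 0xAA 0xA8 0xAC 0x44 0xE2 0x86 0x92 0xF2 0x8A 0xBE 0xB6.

U+0044

Offset 0: leading byte 0xE6 = 11100110 → 3-byte char #1 = E6 84 B2.
Offset 3: leading byte 0xF0 = 11110000 → 4-byte char #2 = F0 90 9A 9C.
Offset 7: leading byte 0xE2 = 11100010 → 3-byte char #3 = E2 9B 87.
Offset 10: leading byte 0xE5 = 11100101 → 3-byte char #4 = E5 8B AC.
Offset 13: leading byte 0xF0 = 11110000 → 4-byte char #5 = F0 90 8D 89.
Offset 17: leading byte 0xF2 = 11110010 → 4-byte char #6 = F2 AA A8 AC.
Offset 21: leading byte 0x44 = 01000100 → 1-byte char #7 = 44.
Leading byte 0x44 = 01000100 matches 0xxxxxxx → 1-byte sequence.
Byte 1: 0x44 = 01000100, payload 1000100 (7 bits).
Concatenate: 1000100 = 0x44 (7 bits → U+0044).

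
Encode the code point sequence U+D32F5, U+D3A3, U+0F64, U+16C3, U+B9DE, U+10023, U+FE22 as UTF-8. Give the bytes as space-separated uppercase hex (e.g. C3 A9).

U+D32F5: 4-byte form → F3 93 8B B5.
U+D3A3: 3-byte form → ED 8E A3.
U+0F64: 3-byte form → E0 BD A4.
U+16C3: 3-byte form → E1 9B 83.
U+B9DE: 3-byte form → EB A7 9E.
U+10023: 4-byte form → F0 90 80 A3.
U+FE22: 3-byte form → EF B8 A2.
Concatenated (23 bytes): F3 93 8B B5 ED 8E A3 E0 BD A4 E1 9B 83 EB A7 9E F0 90 80 A3 EF B8 A2.

F3 93 8B B5 ED 8E A3 E0 BD A4 E1 9B 83 EB A7 9E F0 90 80 A3 EF B8 A2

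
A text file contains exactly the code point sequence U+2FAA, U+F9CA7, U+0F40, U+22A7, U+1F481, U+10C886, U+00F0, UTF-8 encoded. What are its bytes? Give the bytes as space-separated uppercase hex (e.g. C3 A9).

E2 BE AA F3 B9 B2 A7 E0 BD 80 E2 8A A7 F0 9F 92 81 F4 8C A2 86 C3 B0

U+2FAA: 3-byte form → E2 BE AA.
U+F9CA7: 4-byte form → F3 B9 B2 A7.
U+0F40: 3-byte form → E0 BD 80.
U+22A7: 3-byte form → E2 8A A7.
U+1F481: 4-byte form → F0 9F 92 81.
U+10C886: 4-byte form → F4 8C A2 86.
U+00F0: 2-byte form → C3 B0.
Concatenated (23 bytes): E2 BE AA F3 B9 B2 A7 E0 BD 80 E2 8A A7 F0 9F 92 81 F4 8C A2 86 C3 B0.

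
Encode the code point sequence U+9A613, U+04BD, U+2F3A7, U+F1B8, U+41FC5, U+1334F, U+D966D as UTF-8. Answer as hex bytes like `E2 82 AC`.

F2 9A 98 93 D2 BD F0 AF 8E A7 EF 86 B8 F1 81 BF 85 F0 93 8D 8F F3 99 99 AD

U+9A613: 4-byte form → F2 9A 98 93.
U+04BD: 2-byte form → D2 BD.
U+2F3A7: 4-byte form → F0 AF 8E A7.
U+F1B8: 3-byte form → EF 86 B8.
U+41FC5: 4-byte form → F1 81 BF 85.
U+1334F: 4-byte form → F0 93 8D 8F.
U+D966D: 4-byte form → F3 99 99 AD.
Concatenated (25 bytes): F2 9A 98 93 D2 BD F0 AF 8E A7 EF 86 B8 F1 81 BF 85 F0 93 8D 8F F3 99 99 AD.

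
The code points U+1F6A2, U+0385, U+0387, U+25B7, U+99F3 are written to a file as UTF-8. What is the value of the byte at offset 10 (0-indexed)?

U+1F6A2 → 4-byte form F0 9F 9A A2 at offsets 0–3.
U+0385 → 2-byte form CE 85 at offsets 4–5.
U+0387 → 2-byte form CE 87 at offsets 6–7.
U+25B7 → 3-byte form E2 96 B7 at offsets 8–10.
Offset 10 falls in char 4's range; it's byte 3 of E2 96 B7 = 0xB7.

0xB7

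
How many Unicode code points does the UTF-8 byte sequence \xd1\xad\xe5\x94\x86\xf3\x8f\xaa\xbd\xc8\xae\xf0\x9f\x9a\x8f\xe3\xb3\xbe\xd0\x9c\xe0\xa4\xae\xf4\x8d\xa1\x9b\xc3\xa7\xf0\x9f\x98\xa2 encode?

11

Byte at offset 0: 0xD1 = 11010001 → 2-byte char (#1). Advance 2.
Byte at offset 2: 0xE5 = 11100101 → 3-byte char (#2). Advance 3.
Byte at offset 5: 0xF3 = 11110011 → 4-byte char (#3). Advance 4.
Byte at offset 9: 0xC8 = 11001000 → 2-byte char (#4). Advance 2.
Byte at offset 11: 0xF0 = 11110000 → 4-byte char (#5). Advance 4.
Byte at offset 15: 0xE3 = 11100011 → 3-byte char (#6). Advance 3.
Byte at offset 18: 0xD0 = 11010000 → 2-byte char (#7). Advance 2.
Byte at offset 20: 0xE0 = 11100000 → 3-byte char (#8). Advance 3.
Byte at offset 23: 0xF4 = 11110100 → 4-byte char (#9). Advance 4.
Byte at offset 27: 0xC3 = 11000011 → 2-byte char (#10). Advance 2.
Byte at offset 29: 0xF0 = 11110000 → 4-byte char (#11). Advance 4.
Reached end at offset 33 after 11 code points.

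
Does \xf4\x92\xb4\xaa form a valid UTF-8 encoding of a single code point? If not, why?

invalid (encodes a value above U+10FFFF)

Leading byte 0xF4 = 11110100 → 4-byte form.
Payload = 0x112D2A, which exceeds U+10FFFF, the maximum Unicode code point. (Leading bytes F5–FF, or F4 followed by ≥ 0x90, are invalid.)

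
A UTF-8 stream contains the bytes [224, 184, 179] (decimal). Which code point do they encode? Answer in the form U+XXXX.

U+0E33

Leading byte 0xE0 = 11100000 matches 1110xxxx → 3-byte sequence.
Byte 1: 0xE0 = 11100000, payload 0000 (4 bits).
Byte 2: 0xB8 = 10111000 (10xxxxxx ✓), payload 111000.
Byte 3: 0xB3 = 10110011 (10xxxxxx ✓), payload 110011.
Concatenate: 0000111000110011 = 0xE33 (16 bits → U+0E33).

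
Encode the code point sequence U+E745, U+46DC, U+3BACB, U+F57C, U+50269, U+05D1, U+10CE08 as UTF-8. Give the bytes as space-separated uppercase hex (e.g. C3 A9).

EE 9D 85 E4 9B 9C F0 BB AB 8B EF 95 BC F1 90 89 A9 D7 91 F4 8C B8 88

U+E745: 3-byte form → EE 9D 85.
U+46DC: 3-byte form → E4 9B 9C.
U+3BACB: 4-byte form → F0 BB AB 8B.
U+F57C: 3-byte form → EF 95 BC.
U+50269: 4-byte form → F1 90 89 A9.
U+05D1: 2-byte form → D7 91.
U+10CE08: 4-byte form → F4 8C B8 88.
Concatenated (23 bytes): EE 9D 85 E4 9B 9C F0 BB AB 8B EF 95 BC F1 90 89 A9 D7 91 F4 8C B8 88.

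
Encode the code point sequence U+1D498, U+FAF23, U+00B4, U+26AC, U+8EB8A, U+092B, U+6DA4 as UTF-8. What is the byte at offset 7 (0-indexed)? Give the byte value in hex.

0xA3

U+1D498 → 4-byte form F0 9D 92 98 at offsets 0–3.
U+FAF23 → 4-byte form F3 BA BC A3 at offsets 4–7.
Offset 7 falls in char 2's range; it's byte 4 of F3 BA BC A3 = 0xA3.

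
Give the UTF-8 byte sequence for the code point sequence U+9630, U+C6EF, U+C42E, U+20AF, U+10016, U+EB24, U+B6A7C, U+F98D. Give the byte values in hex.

U+9630: 3-byte form → E9 98 B0.
U+C6EF: 3-byte form → EC 9B AF.
U+C42E: 3-byte form → EC 90 AE.
U+20AF: 3-byte form → E2 82 AF.
U+10016: 4-byte form → F0 90 80 96.
U+EB24: 3-byte form → EE AC A4.
U+B6A7C: 4-byte form → F2 B6 A9 BC.
U+F98D: 3-byte form → EF A6 8D.
Concatenated (26 bytes): E9 98 B0 EC 9B AF EC 90 AE E2 82 AF F0 90 80 96 EE AC A4 F2 B6 A9 BC EF A6 8D.

E9 98 B0 EC 9B AF EC 90 AE E2 82 AF F0 90 80 96 EE AC A4 F2 B6 A9 BC EF A6 8D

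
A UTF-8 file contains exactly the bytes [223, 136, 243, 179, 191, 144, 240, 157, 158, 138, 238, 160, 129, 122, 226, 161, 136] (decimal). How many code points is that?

Byte at offset 0: 0xDF = 11011111 → 2-byte char (#1). Advance 2.
Byte at offset 2: 0xF3 = 11110011 → 4-byte char (#2). Advance 4.
Byte at offset 6: 0xF0 = 11110000 → 4-byte char (#3). Advance 4.
Byte at offset 10: 0xEE = 11101110 → 3-byte char (#4). Advance 3.
Byte at offset 13: 0x7A = 01111010 → 1-byte char (#5). Advance 1.
Byte at offset 14: 0xE2 = 11100010 → 3-byte char (#6). Advance 3.
Reached end at offset 17 after 6 code points.

6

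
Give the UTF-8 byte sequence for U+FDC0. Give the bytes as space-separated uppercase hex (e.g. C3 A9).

U+FDC0 = 0xFDC0 = 64960 decimal. In range U+0800–U+FFFF → 3-byte form: 1110xxxx 10xxxxxx 10xxxxxx.
Binary (16 bits): 1111110111000000.
Split 4+6+6: 1111 | 110111 | 000000.
Byte 1: 11101111 = 0xEF.
Byte 2: 10110111 = 0xB7.
Byte 3: 10000000 = 0x80.

EF B7 80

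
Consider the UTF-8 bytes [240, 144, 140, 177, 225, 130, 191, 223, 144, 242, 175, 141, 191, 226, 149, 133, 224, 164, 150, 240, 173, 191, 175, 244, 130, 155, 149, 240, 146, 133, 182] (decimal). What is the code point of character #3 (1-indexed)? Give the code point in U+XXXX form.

Offset 0: leading byte 0xF0 = 11110000 → 4-byte char #1 = F0 90 8C B1.
Offset 4: leading byte 0xE1 = 11100001 → 3-byte char #2 = E1 82 BF.
Offset 7: leading byte 0xDF = 11011111 → 2-byte char #3 = DF 90.
Leading byte 0xDF = 11011111 matches 110xxxxx → 2-byte sequence.
Byte 1: 0xDF = 11011111, payload 11111 (5 bits).
Byte 2: 0x90 = 10010000 (10xxxxxx ✓), payload 010000.
Concatenate: 11111010000 = 0x7D0 (11 bits → U+07D0).

U+07D0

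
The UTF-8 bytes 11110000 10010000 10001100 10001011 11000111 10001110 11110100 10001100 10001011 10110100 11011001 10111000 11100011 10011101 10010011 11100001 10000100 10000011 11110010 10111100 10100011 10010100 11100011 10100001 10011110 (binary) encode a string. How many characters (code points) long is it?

8

Byte at offset 0: 0xF0 = 11110000 → 4-byte char (#1). Advance 4.
Byte at offset 4: 0xC7 = 11000111 → 2-byte char (#2). Advance 2.
Byte at offset 6: 0xF4 = 11110100 → 4-byte char (#3). Advance 4.
Byte at offset 10: 0xD9 = 11011001 → 2-byte char (#4). Advance 2.
Byte at offset 12: 0xE3 = 11100011 → 3-byte char (#5). Advance 3.
Byte at offset 15: 0xE1 = 11100001 → 3-byte char (#6). Advance 3.
Byte at offset 18: 0xF2 = 11110010 → 4-byte char (#7). Advance 4.
Byte at offset 22: 0xE3 = 11100011 → 3-byte char (#8). Advance 3.
Reached end at offset 25 after 8 code points.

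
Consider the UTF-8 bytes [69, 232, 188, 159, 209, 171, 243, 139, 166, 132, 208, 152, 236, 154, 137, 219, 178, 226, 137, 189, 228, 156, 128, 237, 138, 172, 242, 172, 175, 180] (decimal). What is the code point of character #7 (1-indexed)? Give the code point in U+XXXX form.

Offset 0: leading byte 0x45 = 01000101 → 1-byte char #1 = 45.
Offset 1: leading byte 0xE8 = 11101000 → 3-byte char #2 = E8 BC 9F.
Offset 4: leading byte 0xD1 = 11010001 → 2-byte char #3 = D1 AB.
Offset 6: leading byte 0xF3 = 11110011 → 4-byte char #4 = F3 8B A6 84.
Offset 10: leading byte 0xD0 = 11010000 → 2-byte char #5 = D0 98.
Offset 12: leading byte 0xEC = 11101100 → 3-byte char #6 = EC 9A 89.
Offset 15: leading byte 0xDB = 11011011 → 2-byte char #7 = DB B2.
Leading byte 0xDB = 11011011 matches 110xxxxx → 2-byte sequence.
Byte 1: 0xDB = 11011011, payload 11011 (5 bits).
Byte 2: 0xB2 = 10110010 (10xxxxxx ✓), payload 110010.
Concatenate: 11011110010 = 0x6F2 (11 bits → U+06F2).

U+06F2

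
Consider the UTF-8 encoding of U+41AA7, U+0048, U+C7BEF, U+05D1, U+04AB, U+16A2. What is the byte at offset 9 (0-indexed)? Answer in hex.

0xD7

U+41AA7 → 4-byte form F1 81 AA A7 at offsets 0–3.
U+0048 → 1-byte form 48 at offsets 4–4.
U+C7BEF → 4-byte form F3 87 AF AF at offsets 5–8.
U+05D1 → 2-byte form D7 91 at offsets 9–10.
Offset 9 falls in char 4's range; it's byte 1 of D7 91 = 0xD7.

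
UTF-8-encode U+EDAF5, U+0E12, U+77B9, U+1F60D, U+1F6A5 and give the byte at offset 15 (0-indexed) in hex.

U+EDAF5 → 4-byte form F3 AD AB B5 at offsets 0–3.
U+0E12 → 3-byte form E0 B8 92 at offsets 4–6.
U+77B9 → 3-byte form E7 9E B9 at offsets 7–9.
U+1F60D → 4-byte form F0 9F 98 8D at offsets 10–13.
U+1F6A5 → 4-byte form F0 9F 9A A5 at offsets 14–17.
Offset 15 falls in char 5's range; it's byte 2 of F0 9F 9A A5 = 0x9F.

0x9F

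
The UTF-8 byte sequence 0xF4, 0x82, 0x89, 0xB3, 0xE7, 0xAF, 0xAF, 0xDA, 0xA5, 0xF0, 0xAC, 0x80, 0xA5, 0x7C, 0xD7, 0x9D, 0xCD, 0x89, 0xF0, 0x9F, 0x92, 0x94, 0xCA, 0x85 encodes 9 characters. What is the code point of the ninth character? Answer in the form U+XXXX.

U+0285

Offset 0: leading byte 0xF4 = 11110100 → 4-byte char #1 = F4 82 89 B3.
Offset 4: leading byte 0xE7 = 11100111 → 3-byte char #2 = E7 AF AF.
Offset 7: leading byte 0xDA = 11011010 → 2-byte char #3 = DA A5.
Offset 9: leading byte 0xF0 = 11110000 → 4-byte char #4 = F0 AC 80 A5.
Offset 13: leading byte 0x7C = 01111100 → 1-byte char #5 = 7C.
Offset 14: leading byte 0xD7 = 11010111 → 2-byte char #6 = D7 9D.
Offset 16: leading byte 0xCD = 11001101 → 2-byte char #7 = CD 89.
Offset 18: leading byte 0xF0 = 11110000 → 4-byte char #8 = F0 9F 92 94.
Offset 22: leading byte 0xCA = 11001010 → 2-byte char #9 = CA 85.
Leading byte 0xCA = 11001010 matches 110xxxxx → 2-byte sequence.
Byte 1: 0xCA = 11001010, payload 01010 (5 bits).
Byte 2: 0x85 = 10000101 (10xxxxxx ✓), payload 000101.
Concatenate: 01010000101 = 0x285 (11 bits → U+0285).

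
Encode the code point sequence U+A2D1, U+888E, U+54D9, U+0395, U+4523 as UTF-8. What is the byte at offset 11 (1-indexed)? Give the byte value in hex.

1-indexed offset 11 is 0-indexed offset 10.
U+A2D1 → 3-byte form EA 8B 91 at offsets 0–2.
U+888E → 3-byte form E8 A2 8E at offsets 3–5.
U+54D9 → 3-byte form E5 93 99 at offsets 6–8.
U+0395 → 2-byte form CE 95 at offsets 9–10.
Offset 10 falls in char 4's range; it's byte 2 of CE 95 = 0x95.

0x95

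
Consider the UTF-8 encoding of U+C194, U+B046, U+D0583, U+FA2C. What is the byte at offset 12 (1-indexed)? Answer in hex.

0xA8

1-indexed offset 12 is 0-indexed offset 11.
U+C194 → 3-byte form EC 86 94 at offsets 0–2.
U+B046 → 3-byte form EB 81 86 at offsets 3–5.
U+D0583 → 4-byte form F3 90 96 83 at offsets 6–9.
U+FA2C → 3-byte form EF A8 AC at offsets 10–12.
Offset 11 falls in char 4's range; it's byte 2 of EF A8 AC = 0xA8.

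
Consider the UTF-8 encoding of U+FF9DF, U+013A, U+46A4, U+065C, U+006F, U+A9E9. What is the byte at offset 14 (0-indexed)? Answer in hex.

U+FF9DF → 4-byte form F3 BF A7 9F at offsets 0–3.
U+013A → 2-byte form C4 BA at offsets 4–5.
U+46A4 → 3-byte form E4 9A A4 at offsets 6–8.
U+065C → 2-byte form D9 9C at offsets 9–10.
U+006F → 1-byte form 6F at offsets 11–11.
U+A9E9 → 3-byte form EA A7 A9 at offsets 12–14.
Offset 14 falls in char 6's range; it's byte 3 of EA A7 A9 = 0xA9.

0xA9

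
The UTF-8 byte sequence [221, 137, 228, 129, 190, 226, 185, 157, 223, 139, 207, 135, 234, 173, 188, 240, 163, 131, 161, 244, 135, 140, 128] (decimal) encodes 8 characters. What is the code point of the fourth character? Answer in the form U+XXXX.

Offset 0: leading byte 0xDD = 11011101 → 2-byte char #1 = DD 89.
Offset 2: leading byte 0xE4 = 11100100 → 3-byte char #2 = E4 81 BE.
Offset 5: leading byte 0xE2 = 11100010 → 3-byte char #3 = E2 B9 9D.
Offset 8: leading byte 0xDF = 11011111 → 2-byte char #4 = DF 8B.
Leading byte 0xDF = 11011111 matches 110xxxxx → 2-byte sequence.
Byte 1: 0xDF = 11011111, payload 11111 (5 bits).
Byte 2: 0x8B = 10001011 (10xxxxxx ✓), payload 001011.
Concatenate: 11111001011 = 0x7CB (11 bits → U+07CB).

U+07CB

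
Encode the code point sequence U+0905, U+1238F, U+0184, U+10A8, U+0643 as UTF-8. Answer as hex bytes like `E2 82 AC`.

U+0905: 3-byte form → E0 A4 85.
U+1238F: 4-byte form → F0 92 8E 8F.
U+0184: 2-byte form → C6 84.
U+10A8: 3-byte form → E1 82 A8.
U+0643: 2-byte form → D9 83.
Concatenated (14 bytes): E0 A4 85 F0 92 8E 8F C6 84 E1 82 A8 D9 83.

E0 A4 85 F0 92 8E 8F C6 84 E1 82 A8 D9 83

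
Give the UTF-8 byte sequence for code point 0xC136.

U+C136 = 0xC136 = 49462 decimal. In range U+0800–U+FFFF → 3-byte form: 1110xxxx 10xxxxxx 10xxxxxx.
Binary (16 bits): 1100000100110110.
Split 4+6+6: 1100 | 000100 | 110110.
Byte 1: 11101100 = 0xEC.
Byte 2: 10000100 = 0x84.
Byte 3: 10110110 = 0xB6.

EC 84 B6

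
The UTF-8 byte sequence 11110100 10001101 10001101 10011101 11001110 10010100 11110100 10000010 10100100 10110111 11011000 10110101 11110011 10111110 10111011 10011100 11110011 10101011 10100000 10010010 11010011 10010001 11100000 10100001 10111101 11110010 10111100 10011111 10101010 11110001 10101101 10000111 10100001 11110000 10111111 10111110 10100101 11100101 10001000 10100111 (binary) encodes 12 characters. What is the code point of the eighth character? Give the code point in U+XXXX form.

U+087D

Offset 0: leading byte 0xF4 = 11110100 → 4-byte char #1 = F4 8D 8D 9D.
Offset 4: leading byte 0xCE = 11001110 → 2-byte char #2 = CE 94.
Offset 6: leading byte 0xF4 = 11110100 → 4-byte char #3 = F4 82 A4 B7.
Offset 10: leading byte 0xD8 = 11011000 → 2-byte char #4 = D8 B5.
Offset 12: leading byte 0xF3 = 11110011 → 4-byte char #5 = F3 BE BB 9C.
Offset 16: leading byte 0xF3 = 11110011 → 4-byte char #6 = F3 AB A0 92.
Offset 20: leading byte 0xD3 = 11010011 → 2-byte char #7 = D3 91.
Offset 22: leading byte 0xE0 = 11100000 → 3-byte char #8 = E0 A1 BD.
Leading byte 0xE0 = 11100000 matches 1110xxxx → 3-byte sequence.
Byte 1: 0xE0 = 11100000, payload 0000 (4 bits).
Byte 2: 0xA1 = 10100001 (10xxxxxx ✓), payload 100001.
Byte 3: 0xBD = 10111101 (10xxxxxx ✓), payload 111101.
Concatenate: 0000100001111101 = 0x87D (16 bits → U+087D).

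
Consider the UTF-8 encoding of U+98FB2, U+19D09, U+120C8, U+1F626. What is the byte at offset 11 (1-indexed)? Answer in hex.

1-indexed offset 11 is 0-indexed offset 10.
U+98FB2 → 4-byte form F2 98 BE B2 at offsets 0–3.
U+19D09 → 4-byte form F0 99 B4 89 at offsets 4–7.
U+120C8 → 4-byte form F0 92 83 88 at offsets 8–11.
Offset 10 falls in char 3's range; it's byte 3 of F0 92 83 88 = 0x83.

0x83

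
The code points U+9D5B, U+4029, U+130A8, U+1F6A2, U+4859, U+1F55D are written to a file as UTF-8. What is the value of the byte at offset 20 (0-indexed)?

U+9D5B → 3-byte form E9 B5 9B at offsets 0–2.
U+4029 → 3-byte form E4 80 A9 at offsets 3–5.
U+130A8 → 4-byte form F0 93 82 A8 at offsets 6–9.
U+1F6A2 → 4-byte form F0 9F 9A A2 at offsets 10–13.
U+4859 → 3-byte form E4 A1 99 at offsets 14–16.
U+1F55D → 4-byte form F0 9F 95 9D at offsets 17–20.
Offset 20 falls in char 6's range; it's byte 4 of F0 9F 95 9D = 0x9D.

0x9D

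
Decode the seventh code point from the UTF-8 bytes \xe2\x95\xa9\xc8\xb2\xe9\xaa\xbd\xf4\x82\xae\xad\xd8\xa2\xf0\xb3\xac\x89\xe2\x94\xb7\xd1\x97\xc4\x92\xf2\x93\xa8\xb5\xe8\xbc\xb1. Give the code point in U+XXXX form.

Offset 0: leading byte 0xE2 = 11100010 → 3-byte char #1 = E2 95 A9.
Offset 3: leading byte 0xC8 = 11001000 → 2-byte char #2 = C8 B2.
Offset 5: leading byte 0xE9 = 11101001 → 3-byte char #3 = E9 AA BD.
Offset 8: leading byte 0xF4 = 11110100 → 4-byte char #4 = F4 82 AE AD.
Offset 12: leading byte 0xD8 = 11011000 → 2-byte char #5 = D8 A2.
Offset 14: leading byte 0xF0 = 11110000 → 4-byte char #6 = F0 B3 AC 89.
Offset 18: leading byte 0xE2 = 11100010 → 3-byte char #7 = E2 94 B7.
Leading byte 0xE2 = 11100010 matches 1110xxxx → 3-byte sequence.
Byte 1: 0xE2 = 11100010, payload 0010 (4 bits).
Byte 2: 0x94 = 10010100 (10xxxxxx ✓), payload 010100.
Byte 3: 0xB7 = 10110111 (10xxxxxx ✓), payload 110111.
Concatenate: 0010010100110111 = 0x2537 (16 bits → U+2537).

U+2537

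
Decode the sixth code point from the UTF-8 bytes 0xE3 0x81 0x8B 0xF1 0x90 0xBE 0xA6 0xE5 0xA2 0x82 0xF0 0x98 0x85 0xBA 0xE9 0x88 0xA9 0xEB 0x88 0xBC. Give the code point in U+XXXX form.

U+B23C

Offset 0: leading byte 0xE3 = 11100011 → 3-byte char #1 = E3 81 8B.
Offset 3: leading byte 0xF1 = 11110001 → 4-byte char #2 = F1 90 BE A6.
Offset 7: leading byte 0xE5 = 11100101 → 3-byte char #3 = E5 A2 82.
Offset 10: leading byte 0xF0 = 11110000 → 4-byte char #4 = F0 98 85 BA.
Offset 14: leading byte 0xE9 = 11101001 → 3-byte char #5 = E9 88 A9.
Offset 17: leading byte 0xEB = 11101011 → 3-byte char #6 = EB 88 BC.
Leading byte 0xEB = 11101011 matches 1110xxxx → 3-byte sequence.
Byte 1: 0xEB = 11101011, payload 1011 (4 bits).
Byte 2: 0x88 = 10001000 (10xxxxxx ✓), payload 001000.
Byte 3: 0xBC = 10111100 (10xxxxxx ✓), payload 111100.
Concatenate: 1011001000111100 = 0xB23C (16 bits → U+B23C).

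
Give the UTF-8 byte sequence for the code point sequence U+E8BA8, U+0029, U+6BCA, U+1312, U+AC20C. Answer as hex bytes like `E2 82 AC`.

F3 A8 AE A8 29 E6 AF 8A E1 8C 92 F2 AC 88 8C

U+E8BA8: 4-byte form → F3 A8 AE A8.
U+0029: 1-byte form → 29.
U+6BCA: 3-byte form → E6 AF 8A.
U+1312: 3-byte form → E1 8C 92.
U+AC20C: 4-byte form → F2 AC 88 8C.
Concatenated (15 bytes): F3 A8 AE A8 29 E6 AF 8A E1 8C 92 F2 AC 88 8C.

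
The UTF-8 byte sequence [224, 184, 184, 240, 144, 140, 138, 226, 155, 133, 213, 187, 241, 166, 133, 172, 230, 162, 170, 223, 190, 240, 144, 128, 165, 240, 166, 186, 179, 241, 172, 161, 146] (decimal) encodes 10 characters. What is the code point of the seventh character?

U+07FE

Offset 0: leading byte 0xE0 = 11100000 → 3-byte char #1 = E0 B8 B8.
Offset 3: leading byte 0xF0 = 11110000 → 4-byte char #2 = F0 90 8C 8A.
Offset 7: leading byte 0xE2 = 11100010 → 3-byte char #3 = E2 9B 85.
Offset 10: leading byte 0xD5 = 11010101 → 2-byte char #4 = D5 BB.
Offset 12: leading byte 0xF1 = 11110001 → 4-byte char #5 = F1 A6 85 AC.
Offset 16: leading byte 0xE6 = 11100110 → 3-byte char #6 = E6 A2 AA.
Offset 19: leading byte 0xDF = 11011111 → 2-byte char #7 = DF BE.
Leading byte 0xDF = 11011111 matches 110xxxxx → 2-byte sequence.
Byte 1: 0xDF = 11011111, payload 11111 (5 bits).
Byte 2: 0xBE = 10111110 (10xxxxxx ✓), payload 111110.
Concatenate: 11111111110 = 0x7FE (11 bits → U+07FE).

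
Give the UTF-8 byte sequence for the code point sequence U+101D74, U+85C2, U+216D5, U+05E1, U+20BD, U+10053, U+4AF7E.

U+101D74: 4-byte form → F4 81 B5 B4.
U+85C2: 3-byte form → E8 97 82.
U+216D5: 4-byte form → F0 A1 9B 95.
U+05E1: 2-byte form → D7 A1.
U+20BD: 3-byte form → E2 82 BD.
U+10053: 4-byte form → F0 90 81 93.
U+4AF7E: 4-byte form → F1 8A BD BE.
Concatenated (24 bytes): F4 81 B5 B4 E8 97 82 F0 A1 9B 95 D7 A1 E2 82 BD F0 90 81 93 F1 8A BD BE.

F4 81 B5 B4 E8 97 82 F0 A1 9B 95 D7 A1 E2 82 BD F0 90 81 93 F1 8A BD BE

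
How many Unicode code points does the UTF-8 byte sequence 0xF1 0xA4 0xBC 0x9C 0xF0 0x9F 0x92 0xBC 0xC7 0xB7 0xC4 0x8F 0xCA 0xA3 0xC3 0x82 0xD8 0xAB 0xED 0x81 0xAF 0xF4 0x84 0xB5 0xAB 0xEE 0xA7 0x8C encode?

Byte at offset 0: 0xF1 = 11110001 → 4-byte char (#1). Advance 4.
Byte at offset 4: 0xF0 = 11110000 → 4-byte char (#2). Advance 4.
Byte at offset 8: 0xC7 = 11000111 → 2-byte char (#3). Advance 2.
Byte at offset 10: 0xC4 = 11000100 → 2-byte char (#4). Advance 2.
Byte at offset 12: 0xCA = 11001010 → 2-byte char (#5). Advance 2.
Byte at offset 14: 0xC3 = 11000011 → 2-byte char (#6). Advance 2.
Byte at offset 16: 0xD8 = 11011000 → 2-byte char (#7). Advance 2.
Byte at offset 18: 0xED = 11101101 → 3-byte char (#8). Advance 3.
Byte at offset 21: 0xF4 = 11110100 → 4-byte char (#9). Advance 4.
Byte at offset 25: 0xEE = 11101110 → 3-byte char (#10). Advance 3.
Reached end at offset 28 after 10 code points.

10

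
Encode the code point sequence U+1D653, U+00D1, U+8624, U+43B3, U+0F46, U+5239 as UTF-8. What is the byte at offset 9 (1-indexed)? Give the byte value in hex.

1-indexed offset 9 is 0-indexed offset 8.
U+1D653 → 4-byte form F0 9D 99 93 at offsets 0–3.
U+00D1 → 2-byte form C3 91 at offsets 4–5.
U+8624 → 3-byte form E8 98 A4 at offsets 6–8.
Offset 8 falls in char 3's range; it's byte 3 of E8 98 A4 = 0xA4.

0xA4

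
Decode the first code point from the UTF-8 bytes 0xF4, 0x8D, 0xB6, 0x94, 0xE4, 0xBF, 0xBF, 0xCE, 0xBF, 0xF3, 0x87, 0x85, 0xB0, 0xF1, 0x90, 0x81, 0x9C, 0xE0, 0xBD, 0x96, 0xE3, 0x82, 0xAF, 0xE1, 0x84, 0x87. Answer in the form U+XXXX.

Offset 0: leading byte 0xF4 = 11110100 → 4-byte char #1 = F4 8D B6 94.
Leading byte 0xF4 = 11110100 matches 11110xxx → 4-byte sequence.
Byte 1: 0xF4 = 11110100, payload 100 (3 bits).
Byte 2: 0x8D = 10001101 (10xxxxxx ✓), payload 001101.
Byte 3: 0xB6 = 10110110 (10xxxxxx ✓), payload 110110.
Byte 4: 0x94 = 10010100 (10xxxxxx ✓), payload 010100.
Concatenate: 100001101110110010100 = 0x10DD94 (21 bits → U+10DD94).

U+10DD94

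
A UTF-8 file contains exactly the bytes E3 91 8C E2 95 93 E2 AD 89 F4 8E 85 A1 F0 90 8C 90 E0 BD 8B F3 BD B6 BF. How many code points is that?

Byte at offset 0: 0xE3 = 11100011 → 3-byte char (#1). Advance 3.
Byte at offset 3: 0xE2 = 11100010 → 3-byte char (#2). Advance 3.
Byte at offset 6: 0xE2 = 11100010 → 3-byte char (#3). Advance 3.
Byte at offset 9: 0xF4 = 11110100 → 4-byte char (#4). Advance 4.
Byte at offset 13: 0xF0 = 11110000 → 4-byte char (#5). Advance 4.
Byte at offset 17: 0xE0 = 11100000 → 3-byte char (#6). Advance 3.
Byte at offset 20: 0xF3 = 11110011 → 4-byte char (#7). Advance 4.
Reached end at offset 24 after 7 code points.

7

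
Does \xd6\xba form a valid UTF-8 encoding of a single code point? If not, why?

valid

Leading byte 0xD6 = 11010110 → 2-byte form.
Continuation bytes 0xBA=10111010 all match 10xxxxxx.
Decoded value 0x5BA is ≥ 0x80 (shortest form) and not a surrogate.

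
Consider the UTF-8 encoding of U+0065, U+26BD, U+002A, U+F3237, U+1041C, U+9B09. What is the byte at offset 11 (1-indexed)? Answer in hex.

0x90

1-indexed offset 11 is 0-indexed offset 10.
U+0065 → 1-byte form 65 at offsets 0–0.
U+26BD → 3-byte form E2 9A BD at offsets 1–3.
U+002A → 1-byte form 2A at offsets 4–4.
U+F3237 → 4-byte form F3 B3 88 B7 at offsets 5–8.
U+1041C → 4-byte form F0 90 90 9C at offsets 9–12.
Offset 10 falls in char 5's range; it's byte 2 of F0 90 90 9C = 0x90.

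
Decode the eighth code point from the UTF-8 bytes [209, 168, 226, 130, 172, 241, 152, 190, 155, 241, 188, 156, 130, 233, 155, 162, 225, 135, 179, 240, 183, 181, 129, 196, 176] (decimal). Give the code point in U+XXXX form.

Offset 0: leading byte 0xD1 = 11010001 → 2-byte char #1 = D1 A8.
Offset 2: leading byte 0xE2 = 11100010 → 3-byte char #2 = E2 82 AC.
Offset 5: leading byte 0xF1 = 11110001 → 4-byte char #3 = F1 98 BE 9B.
Offset 9: leading byte 0xF1 = 11110001 → 4-byte char #4 = F1 BC 9C 82.
Offset 13: leading byte 0xE9 = 11101001 → 3-byte char #5 = E9 9B A2.
Offset 16: leading byte 0xE1 = 11100001 → 3-byte char #6 = E1 87 B3.
Offset 19: leading byte 0xF0 = 11110000 → 4-byte char #7 = F0 B7 B5 81.
Offset 23: leading byte 0xC4 = 11000100 → 2-byte char #8 = C4 B0.
Leading byte 0xC4 = 11000100 matches 110xxxxx → 2-byte sequence.
Byte 1: 0xC4 = 11000100, payload 00100 (5 bits).
Byte 2: 0xB0 = 10110000 (10xxxxxx ✓), payload 110000.
Concatenate: 00100110000 = 0x130 (11 bits → U+0130).

U+0130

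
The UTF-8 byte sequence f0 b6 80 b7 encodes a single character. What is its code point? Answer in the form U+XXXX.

Leading byte 0xF0 = 11110000 matches 11110xxx → 4-byte sequence.
Byte 1: 0xF0 = 11110000, payload 000 (3 bits).
Byte 2: 0xB6 = 10110110 (10xxxxxx ✓), payload 110110.
Byte 3: 0x80 = 10000000 (10xxxxxx ✓), payload 000000.
Byte 4: 0xB7 = 10110111 (10xxxxxx ✓), payload 110111.
Concatenate: 000110110000000110111 = 0x36037 (21 bits → U+36037).

U+36037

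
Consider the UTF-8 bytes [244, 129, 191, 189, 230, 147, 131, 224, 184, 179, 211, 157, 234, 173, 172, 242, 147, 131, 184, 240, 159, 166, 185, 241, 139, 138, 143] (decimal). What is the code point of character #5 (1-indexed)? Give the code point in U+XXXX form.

U+AB6C

Offset 0: leading byte 0xF4 = 11110100 → 4-byte char #1 = F4 81 BF BD.
Offset 4: leading byte 0xE6 = 11100110 → 3-byte char #2 = E6 93 83.
Offset 7: leading byte 0xE0 = 11100000 → 3-byte char #3 = E0 B8 B3.
Offset 10: leading byte 0xD3 = 11010011 → 2-byte char #4 = D3 9D.
Offset 12: leading byte 0xEA = 11101010 → 3-byte char #5 = EA AD AC.
Leading byte 0xEA = 11101010 matches 1110xxxx → 3-byte sequence.
Byte 1: 0xEA = 11101010, payload 1010 (4 bits).
Byte 2: 0xAD = 10101101 (10xxxxxx ✓), payload 101101.
Byte 3: 0xAC = 10101100 (10xxxxxx ✓), payload 101100.
Concatenate: 1010101101101100 = 0xAB6C (16 bits → U+AB6C).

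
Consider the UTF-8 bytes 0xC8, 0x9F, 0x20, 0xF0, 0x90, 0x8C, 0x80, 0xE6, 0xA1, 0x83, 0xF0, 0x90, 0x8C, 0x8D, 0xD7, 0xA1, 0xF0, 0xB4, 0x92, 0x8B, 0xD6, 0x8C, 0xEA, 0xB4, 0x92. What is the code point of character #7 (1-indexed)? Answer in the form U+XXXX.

Offset 0: leading byte 0xC8 = 11001000 → 2-byte char #1 = C8 9F.
Offset 2: leading byte 0x20 = 00100000 → 1-byte char #2 = 20.
Offset 3: leading byte 0xF0 = 11110000 → 4-byte char #3 = F0 90 8C 80.
Offset 7: leading byte 0xE6 = 11100110 → 3-byte char #4 = E6 A1 83.
Offset 10: leading byte 0xF0 = 11110000 → 4-byte char #5 = F0 90 8C 8D.
Offset 14: leading byte 0xD7 = 11010111 → 2-byte char #6 = D7 A1.
Offset 16: leading byte 0xF0 = 11110000 → 4-byte char #7 = F0 B4 92 8B.
Leading byte 0xF0 = 11110000 matches 11110xxx → 4-byte sequence.
Byte 1: 0xF0 = 11110000, payload 000 (3 bits).
Byte 2: 0xB4 = 10110100 (10xxxxxx ✓), payload 110100.
Byte 3: 0x92 = 10010010 (10xxxxxx ✓), payload 010010.
Byte 4: 0x8B = 10001011 (10xxxxxx ✓), payload 001011.
Concatenate: 000110100010010001011 = 0x3448B (21 bits → U+3448B).

U+3448B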